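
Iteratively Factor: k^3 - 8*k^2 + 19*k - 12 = (k - 1)*(k^2 - 7*k + 12) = (k - 3)*(k - 1)*(k - 4)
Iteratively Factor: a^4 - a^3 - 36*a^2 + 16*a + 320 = (a - 4)*(a^3 + 3*a^2 - 24*a - 80) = (a - 4)*(a + 4)*(a^2 - a - 20) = (a - 5)*(a - 4)*(a + 4)*(a + 4)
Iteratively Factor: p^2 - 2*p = (p - 2)*(p)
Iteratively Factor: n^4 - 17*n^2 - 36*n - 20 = (n + 2)*(n^3 - 2*n^2 - 13*n - 10) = (n - 5)*(n + 2)*(n^2 + 3*n + 2) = (n - 5)*(n + 1)*(n + 2)*(n + 2)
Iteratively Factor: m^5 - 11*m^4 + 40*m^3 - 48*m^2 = (m)*(m^4 - 11*m^3 + 40*m^2 - 48*m) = m*(m - 3)*(m^3 - 8*m^2 + 16*m) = m*(m - 4)*(m - 3)*(m^2 - 4*m) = m^2*(m - 4)*(m - 3)*(m - 4)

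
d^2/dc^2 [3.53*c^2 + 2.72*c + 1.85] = 7.06000000000000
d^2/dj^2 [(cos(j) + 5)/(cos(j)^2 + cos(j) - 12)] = (-9*(1 - cos(2*j))^2*cos(j) - 19*(1 - cos(2*j))^2 - 661*cos(j) - 530*cos(2*j) - 93*cos(3*j) + 2*cos(5*j) + 162)/(4*(cos(j) - 3)^3*(cos(j) + 4)^3)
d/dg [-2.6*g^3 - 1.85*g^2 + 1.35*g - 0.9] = -7.8*g^2 - 3.7*g + 1.35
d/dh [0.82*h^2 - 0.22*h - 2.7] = 1.64*h - 0.22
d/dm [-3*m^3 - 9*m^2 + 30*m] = -9*m^2 - 18*m + 30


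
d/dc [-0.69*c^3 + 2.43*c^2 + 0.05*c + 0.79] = -2.07*c^2 + 4.86*c + 0.05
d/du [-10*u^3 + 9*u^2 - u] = -30*u^2 + 18*u - 1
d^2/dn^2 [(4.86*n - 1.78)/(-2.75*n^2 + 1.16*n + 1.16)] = ((4.86*n - 1.78)*(5.5*n - 1.16)*(11.0*n - 2.32) + (80.19*n - 21.0652)*(-2.75*n^2 + 1.16*n + 1.16))/(-2.75*n^2 + 1.16*n + 1.16)^3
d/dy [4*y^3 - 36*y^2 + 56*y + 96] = 12*y^2 - 72*y + 56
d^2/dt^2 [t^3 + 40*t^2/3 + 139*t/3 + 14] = 6*t + 80/3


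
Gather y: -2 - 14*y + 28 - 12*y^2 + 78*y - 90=-12*y^2 + 64*y - 64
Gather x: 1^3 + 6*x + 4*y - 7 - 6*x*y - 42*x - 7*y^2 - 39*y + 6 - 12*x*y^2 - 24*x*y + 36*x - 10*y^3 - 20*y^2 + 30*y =x*(-12*y^2 - 30*y) - 10*y^3 - 27*y^2 - 5*y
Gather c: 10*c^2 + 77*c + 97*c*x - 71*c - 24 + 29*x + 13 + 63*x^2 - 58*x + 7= 10*c^2 + c*(97*x + 6) + 63*x^2 - 29*x - 4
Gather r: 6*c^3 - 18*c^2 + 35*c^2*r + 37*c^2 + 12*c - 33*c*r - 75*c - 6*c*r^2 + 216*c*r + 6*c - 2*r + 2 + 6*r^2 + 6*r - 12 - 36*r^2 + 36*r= 6*c^3 + 19*c^2 - 57*c + r^2*(-6*c - 30) + r*(35*c^2 + 183*c + 40) - 10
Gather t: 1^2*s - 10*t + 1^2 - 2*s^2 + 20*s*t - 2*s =-2*s^2 - s + t*(20*s - 10) + 1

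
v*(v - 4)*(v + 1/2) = v^3 - 7*v^2/2 - 2*v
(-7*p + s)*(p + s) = -7*p^2 - 6*p*s + s^2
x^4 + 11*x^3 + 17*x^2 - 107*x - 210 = (x - 3)*(x + 2)*(x + 5)*(x + 7)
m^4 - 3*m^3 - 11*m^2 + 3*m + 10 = (m - 5)*(m - 1)*(m + 1)*(m + 2)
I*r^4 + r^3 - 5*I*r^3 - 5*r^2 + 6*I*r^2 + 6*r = r*(r - 3)*(r - 2)*(I*r + 1)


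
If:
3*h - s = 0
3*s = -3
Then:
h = -1/3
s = -1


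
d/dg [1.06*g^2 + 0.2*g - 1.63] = 2.12*g + 0.2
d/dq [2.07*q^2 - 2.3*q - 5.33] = 4.14*q - 2.3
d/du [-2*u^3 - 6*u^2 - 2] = 6*u*(-u - 2)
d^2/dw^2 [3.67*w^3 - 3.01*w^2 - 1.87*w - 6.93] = 22.02*w - 6.02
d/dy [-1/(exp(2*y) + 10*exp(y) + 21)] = 2*(exp(y) + 5)*exp(y)/(exp(2*y) + 10*exp(y) + 21)^2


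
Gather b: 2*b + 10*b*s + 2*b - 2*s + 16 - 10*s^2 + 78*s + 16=b*(10*s + 4) - 10*s^2 + 76*s + 32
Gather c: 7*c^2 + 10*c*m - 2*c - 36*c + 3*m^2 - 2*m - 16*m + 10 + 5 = 7*c^2 + c*(10*m - 38) + 3*m^2 - 18*m + 15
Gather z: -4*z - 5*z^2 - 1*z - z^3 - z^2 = -z^3 - 6*z^2 - 5*z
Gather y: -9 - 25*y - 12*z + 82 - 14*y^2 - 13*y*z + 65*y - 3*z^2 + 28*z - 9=-14*y^2 + y*(40 - 13*z) - 3*z^2 + 16*z + 64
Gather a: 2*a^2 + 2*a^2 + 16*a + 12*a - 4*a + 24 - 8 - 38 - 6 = 4*a^2 + 24*a - 28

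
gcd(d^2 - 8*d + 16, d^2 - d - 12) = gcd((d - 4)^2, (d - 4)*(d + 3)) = d - 4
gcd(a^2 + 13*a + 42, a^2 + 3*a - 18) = a + 6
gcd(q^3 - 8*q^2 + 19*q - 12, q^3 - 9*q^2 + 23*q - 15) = q^2 - 4*q + 3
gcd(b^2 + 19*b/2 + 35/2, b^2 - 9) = 1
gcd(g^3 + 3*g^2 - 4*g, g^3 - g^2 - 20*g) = g^2 + 4*g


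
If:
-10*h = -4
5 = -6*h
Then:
No Solution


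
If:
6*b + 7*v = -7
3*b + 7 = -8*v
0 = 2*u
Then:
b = -7/27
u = 0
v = -7/9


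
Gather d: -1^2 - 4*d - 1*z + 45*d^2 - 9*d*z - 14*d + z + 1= 45*d^2 + d*(-9*z - 18)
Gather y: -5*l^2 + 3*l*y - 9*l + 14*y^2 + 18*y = -5*l^2 - 9*l + 14*y^2 + y*(3*l + 18)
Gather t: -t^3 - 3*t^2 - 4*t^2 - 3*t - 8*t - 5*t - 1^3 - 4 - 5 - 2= -t^3 - 7*t^2 - 16*t - 12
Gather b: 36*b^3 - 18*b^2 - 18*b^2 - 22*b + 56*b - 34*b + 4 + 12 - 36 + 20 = 36*b^3 - 36*b^2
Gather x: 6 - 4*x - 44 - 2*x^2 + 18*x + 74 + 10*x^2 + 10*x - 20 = 8*x^2 + 24*x + 16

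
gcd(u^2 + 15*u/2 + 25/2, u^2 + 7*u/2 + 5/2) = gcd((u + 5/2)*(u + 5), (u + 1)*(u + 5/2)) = u + 5/2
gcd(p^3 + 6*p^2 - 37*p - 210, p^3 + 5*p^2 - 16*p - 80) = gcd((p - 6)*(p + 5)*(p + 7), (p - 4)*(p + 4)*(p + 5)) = p + 5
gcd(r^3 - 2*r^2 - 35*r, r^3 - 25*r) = r^2 + 5*r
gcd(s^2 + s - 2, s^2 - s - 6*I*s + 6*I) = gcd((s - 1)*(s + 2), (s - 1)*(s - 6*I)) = s - 1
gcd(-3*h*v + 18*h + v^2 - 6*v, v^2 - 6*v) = v - 6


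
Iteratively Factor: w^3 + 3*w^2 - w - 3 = (w + 1)*(w^2 + 2*w - 3) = (w + 1)*(w + 3)*(w - 1)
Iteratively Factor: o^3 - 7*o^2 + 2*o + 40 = (o - 4)*(o^2 - 3*o - 10) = (o - 4)*(o + 2)*(o - 5)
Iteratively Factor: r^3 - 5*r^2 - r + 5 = (r + 1)*(r^2 - 6*r + 5) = (r - 5)*(r + 1)*(r - 1)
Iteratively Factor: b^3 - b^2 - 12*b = (b - 4)*(b^2 + 3*b) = (b - 4)*(b + 3)*(b)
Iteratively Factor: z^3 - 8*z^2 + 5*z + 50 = (z - 5)*(z^2 - 3*z - 10) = (z - 5)^2*(z + 2)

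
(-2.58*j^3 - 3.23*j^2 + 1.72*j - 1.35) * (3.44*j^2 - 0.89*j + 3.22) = -8.8752*j^5 - 8.815*j^4 + 0.483899999999998*j^3 - 16.5754*j^2 + 6.7399*j - 4.347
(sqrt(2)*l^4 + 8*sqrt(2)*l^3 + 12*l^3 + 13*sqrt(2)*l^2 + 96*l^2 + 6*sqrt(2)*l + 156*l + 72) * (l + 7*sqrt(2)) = sqrt(2)*l^5 + 8*sqrt(2)*l^4 + 26*l^4 + 97*sqrt(2)*l^3 + 208*l^3 + 338*l^2 + 678*sqrt(2)*l^2 + 156*l + 1092*sqrt(2)*l + 504*sqrt(2)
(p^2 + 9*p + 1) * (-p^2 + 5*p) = -p^4 - 4*p^3 + 44*p^2 + 5*p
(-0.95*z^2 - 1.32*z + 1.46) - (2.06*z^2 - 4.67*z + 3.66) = -3.01*z^2 + 3.35*z - 2.2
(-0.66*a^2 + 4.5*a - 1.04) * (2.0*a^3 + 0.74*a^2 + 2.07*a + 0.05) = -1.32*a^5 + 8.5116*a^4 - 0.1162*a^3 + 8.5124*a^2 - 1.9278*a - 0.052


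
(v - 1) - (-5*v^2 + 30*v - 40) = 5*v^2 - 29*v + 39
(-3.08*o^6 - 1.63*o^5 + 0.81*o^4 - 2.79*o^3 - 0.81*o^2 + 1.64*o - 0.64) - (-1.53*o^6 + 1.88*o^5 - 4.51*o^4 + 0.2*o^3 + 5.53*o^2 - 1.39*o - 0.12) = -1.55*o^6 - 3.51*o^5 + 5.32*o^4 - 2.99*o^3 - 6.34*o^2 + 3.03*o - 0.52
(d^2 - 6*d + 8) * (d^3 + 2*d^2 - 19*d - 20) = d^5 - 4*d^4 - 23*d^3 + 110*d^2 - 32*d - 160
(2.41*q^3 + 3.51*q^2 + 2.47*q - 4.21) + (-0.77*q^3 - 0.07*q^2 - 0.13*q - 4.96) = 1.64*q^3 + 3.44*q^2 + 2.34*q - 9.17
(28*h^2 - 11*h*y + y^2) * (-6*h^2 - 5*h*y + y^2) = -168*h^4 - 74*h^3*y + 77*h^2*y^2 - 16*h*y^3 + y^4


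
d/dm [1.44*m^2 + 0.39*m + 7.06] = 2.88*m + 0.39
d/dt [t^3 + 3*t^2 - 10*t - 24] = 3*t^2 + 6*t - 10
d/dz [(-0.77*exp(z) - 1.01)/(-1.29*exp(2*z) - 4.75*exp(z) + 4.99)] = (-(0.77*exp(z) + 1.01)*(2.58*exp(z) + 4.75) + 0.9933*exp(2*z) + 3.6575*exp(z) - 3.8423)*exp(z)/(1.29*exp(2*z) + 4.75*exp(z) - 4.99)^2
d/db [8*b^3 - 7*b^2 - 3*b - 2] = 24*b^2 - 14*b - 3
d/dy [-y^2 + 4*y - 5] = 4 - 2*y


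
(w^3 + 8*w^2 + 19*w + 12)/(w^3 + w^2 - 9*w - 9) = (w + 4)/(w - 3)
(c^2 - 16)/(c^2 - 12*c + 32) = (c + 4)/(c - 8)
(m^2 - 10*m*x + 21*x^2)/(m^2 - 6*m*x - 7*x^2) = (m - 3*x)/(m + x)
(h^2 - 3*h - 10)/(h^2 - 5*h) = (h + 2)/h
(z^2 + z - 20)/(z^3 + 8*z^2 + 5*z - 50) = (z - 4)/(z^2 + 3*z - 10)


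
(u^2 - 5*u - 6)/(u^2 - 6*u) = (u + 1)/u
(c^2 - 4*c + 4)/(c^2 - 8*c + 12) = (c - 2)/(c - 6)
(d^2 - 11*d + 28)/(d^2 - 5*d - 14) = (d - 4)/(d + 2)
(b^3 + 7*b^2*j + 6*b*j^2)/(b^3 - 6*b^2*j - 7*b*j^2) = (b + 6*j)/(b - 7*j)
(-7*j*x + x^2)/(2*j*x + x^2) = (-7*j + x)/(2*j + x)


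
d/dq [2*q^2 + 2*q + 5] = 4*q + 2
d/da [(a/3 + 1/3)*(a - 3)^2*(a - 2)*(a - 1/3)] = 5*a^4/3 - 88*a^3/9 + 46*a^2/3 - 8*a/9 - 19/3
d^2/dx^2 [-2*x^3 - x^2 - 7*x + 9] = -12*x - 2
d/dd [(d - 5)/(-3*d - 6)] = -7/(3*(d + 2)^2)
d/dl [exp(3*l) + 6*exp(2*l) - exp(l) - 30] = (3*exp(2*l) + 12*exp(l) - 1)*exp(l)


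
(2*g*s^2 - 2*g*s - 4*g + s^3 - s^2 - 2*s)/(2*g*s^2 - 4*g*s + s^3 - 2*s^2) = (s + 1)/s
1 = 1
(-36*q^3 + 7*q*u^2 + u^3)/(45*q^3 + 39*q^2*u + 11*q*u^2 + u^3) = (-12*q^2 + 4*q*u + u^2)/(15*q^2 + 8*q*u + u^2)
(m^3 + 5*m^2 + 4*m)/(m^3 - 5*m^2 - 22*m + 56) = m*(m + 1)/(m^2 - 9*m + 14)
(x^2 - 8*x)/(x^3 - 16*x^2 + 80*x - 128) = x/(x^2 - 8*x + 16)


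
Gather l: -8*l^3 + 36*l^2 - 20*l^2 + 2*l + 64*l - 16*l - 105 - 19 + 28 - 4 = -8*l^3 + 16*l^2 + 50*l - 100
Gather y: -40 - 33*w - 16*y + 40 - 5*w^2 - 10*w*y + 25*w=-5*w^2 - 8*w + y*(-10*w - 16)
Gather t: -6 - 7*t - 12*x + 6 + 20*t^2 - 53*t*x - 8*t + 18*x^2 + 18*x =20*t^2 + t*(-53*x - 15) + 18*x^2 + 6*x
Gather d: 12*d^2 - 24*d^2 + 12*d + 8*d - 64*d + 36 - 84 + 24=-12*d^2 - 44*d - 24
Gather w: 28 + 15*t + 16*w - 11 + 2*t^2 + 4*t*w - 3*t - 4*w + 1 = 2*t^2 + 12*t + w*(4*t + 12) + 18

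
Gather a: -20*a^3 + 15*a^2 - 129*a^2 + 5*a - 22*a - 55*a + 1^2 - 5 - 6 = -20*a^3 - 114*a^2 - 72*a - 10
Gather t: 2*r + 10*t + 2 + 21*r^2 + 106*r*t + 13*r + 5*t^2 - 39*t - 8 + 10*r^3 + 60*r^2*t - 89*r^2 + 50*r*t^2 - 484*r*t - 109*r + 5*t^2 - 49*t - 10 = 10*r^3 - 68*r^2 - 94*r + t^2*(50*r + 10) + t*(60*r^2 - 378*r - 78) - 16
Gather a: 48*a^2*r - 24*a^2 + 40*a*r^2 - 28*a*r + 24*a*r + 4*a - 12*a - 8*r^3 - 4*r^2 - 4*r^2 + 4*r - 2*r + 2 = a^2*(48*r - 24) + a*(40*r^2 - 4*r - 8) - 8*r^3 - 8*r^2 + 2*r + 2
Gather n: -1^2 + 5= 4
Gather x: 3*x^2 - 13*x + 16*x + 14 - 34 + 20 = 3*x^2 + 3*x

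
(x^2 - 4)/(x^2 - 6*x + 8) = (x + 2)/(x - 4)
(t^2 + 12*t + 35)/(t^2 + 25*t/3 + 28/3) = 3*(t + 5)/(3*t + 4)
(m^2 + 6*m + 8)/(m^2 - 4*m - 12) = (m + 4)/(m - 6)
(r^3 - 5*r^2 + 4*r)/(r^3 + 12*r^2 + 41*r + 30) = r*(r^2 - 5*r + 4)/(r^3 + 12*r^2 + 41*r + 30)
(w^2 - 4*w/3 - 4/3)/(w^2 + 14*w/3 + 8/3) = (w - 2)/(w + 4)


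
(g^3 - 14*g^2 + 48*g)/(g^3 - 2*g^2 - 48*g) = (g - 6)/(g + 6)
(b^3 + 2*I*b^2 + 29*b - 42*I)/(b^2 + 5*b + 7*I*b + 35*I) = (b^2 - 5*I*b - 6)/(b + 5)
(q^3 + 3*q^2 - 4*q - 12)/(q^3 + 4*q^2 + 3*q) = (q^2 - 4)/(q*(q + 1))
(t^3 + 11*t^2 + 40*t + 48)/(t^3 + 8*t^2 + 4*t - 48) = (t^2 + 7*t + 12)/(t^2 + 4*t - 12)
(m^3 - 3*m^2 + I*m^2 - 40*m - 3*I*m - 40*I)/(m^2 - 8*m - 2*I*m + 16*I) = (m^2 + m*(5 + I) + 5*I)/(m - 2*I)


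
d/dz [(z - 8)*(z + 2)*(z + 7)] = 3*z^2 + 2*z - 58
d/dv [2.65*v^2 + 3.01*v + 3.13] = 5.3*v + 3.01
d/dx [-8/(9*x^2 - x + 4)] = 8*(18*x - 1)/(9*x^2 - x + 4)^2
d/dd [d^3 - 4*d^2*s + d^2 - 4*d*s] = 3*d^2 - 8*d*s + 2*d - 4*s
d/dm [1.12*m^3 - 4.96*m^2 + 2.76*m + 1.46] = 3.36*m^2 - 9.92*m + 2.76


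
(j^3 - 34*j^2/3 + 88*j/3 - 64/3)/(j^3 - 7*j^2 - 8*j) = (3*j^2 - 10*j + 8)/(3*j*(j + 1))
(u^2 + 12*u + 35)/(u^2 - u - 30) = (u + 7)/(u - 6)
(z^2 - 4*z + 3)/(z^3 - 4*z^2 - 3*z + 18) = (z - 1)/(z^2 - z - 6)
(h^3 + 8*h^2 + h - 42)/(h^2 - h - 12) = (h^2 + 5*h - 14)/(h - 4)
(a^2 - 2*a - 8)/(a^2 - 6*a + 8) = (a + 2)/(a - 2)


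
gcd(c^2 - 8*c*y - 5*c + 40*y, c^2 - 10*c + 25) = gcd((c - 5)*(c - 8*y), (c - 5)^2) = c - 5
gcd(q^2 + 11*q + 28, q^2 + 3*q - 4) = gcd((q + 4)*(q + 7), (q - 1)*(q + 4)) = q + 4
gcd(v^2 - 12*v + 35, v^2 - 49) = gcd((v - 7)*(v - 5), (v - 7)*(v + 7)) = v - 7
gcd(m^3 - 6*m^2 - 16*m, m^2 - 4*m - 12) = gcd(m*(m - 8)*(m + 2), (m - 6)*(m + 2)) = m + 2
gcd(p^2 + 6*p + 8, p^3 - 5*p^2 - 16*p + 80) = p + 4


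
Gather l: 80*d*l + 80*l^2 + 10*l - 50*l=80*l^2 + l*(80*d - 40)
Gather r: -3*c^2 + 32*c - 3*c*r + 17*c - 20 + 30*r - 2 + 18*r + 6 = -3*c^2 + 49*c + r*(48 - 3*c) - 16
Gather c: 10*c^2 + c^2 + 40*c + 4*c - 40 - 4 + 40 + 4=11*c^2 + 44*c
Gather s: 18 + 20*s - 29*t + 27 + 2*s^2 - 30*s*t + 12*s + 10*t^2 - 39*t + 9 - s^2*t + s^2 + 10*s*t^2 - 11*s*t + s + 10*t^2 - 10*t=s^2*(3 - t) + s*(10*t^2 - 41*t + 33) + 20*t^2 - 78*t + 54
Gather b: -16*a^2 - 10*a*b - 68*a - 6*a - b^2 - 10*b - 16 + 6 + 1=-16*a^2 - 74*a - b^2 + b*(-10*a - 10) - 9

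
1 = 1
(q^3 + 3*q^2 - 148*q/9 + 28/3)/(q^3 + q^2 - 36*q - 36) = (q^2 - 3*q + 14/9)/(q^2 - 5*q - 6)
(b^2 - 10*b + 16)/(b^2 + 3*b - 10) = (b - 8)/(b + 5)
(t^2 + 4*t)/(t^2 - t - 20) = t/(t - 5)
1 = 1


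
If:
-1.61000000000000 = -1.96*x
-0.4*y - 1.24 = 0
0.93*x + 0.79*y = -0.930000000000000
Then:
No Solution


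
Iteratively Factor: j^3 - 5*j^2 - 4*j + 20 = (j - 2)*(j^2 - 3*j - 10) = (j - 2)*(j + 2)*(j - 5)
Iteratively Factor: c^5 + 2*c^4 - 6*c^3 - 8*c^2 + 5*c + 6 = (c + 3)*(c^4 - c^3 - 3*c^2 + c + 2) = (c + 1)*(c + 3)*(c^3 - 2*c^2 - c + 2) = (c + 1)^2*(c + 3)*(c^2 - 3*c + 2) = (c - 1)*(c + 1)^2*(c + 3)*(c - 2)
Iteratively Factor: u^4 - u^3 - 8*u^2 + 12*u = (u + 3)*(u^3 - 4*u^2 + 4*u) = (u - 2)*(u + 3)*(u^2 - 2*u) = u*(u - 2)*(u + 3)*(u - 2)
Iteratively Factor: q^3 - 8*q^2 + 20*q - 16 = (q - 4)*(q^2 - 4*q + 4) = (q - 4)*(q - 2)*(q - 2)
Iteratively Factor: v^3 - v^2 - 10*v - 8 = (v - 4)*(v^2 + 3*v + 2) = (v - 4)*(v + 2)*(v + 1)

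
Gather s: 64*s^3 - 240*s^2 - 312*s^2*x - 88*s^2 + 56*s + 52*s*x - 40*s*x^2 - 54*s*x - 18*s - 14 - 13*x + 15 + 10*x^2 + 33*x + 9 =64*s^3 + s^2*(-312*x - 328) + s*(-40*x^2 - 2*x + 38) + 10*x^2 + 20*x + 10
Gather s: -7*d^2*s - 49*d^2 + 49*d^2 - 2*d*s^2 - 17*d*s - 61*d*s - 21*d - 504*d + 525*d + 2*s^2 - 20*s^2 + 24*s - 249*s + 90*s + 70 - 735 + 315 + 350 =s^2*(-2*d - 18) + s*(-7*d^2 - 78*d - 135)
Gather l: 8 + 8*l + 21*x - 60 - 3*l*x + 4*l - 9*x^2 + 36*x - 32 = l*(12 - 3*x) - 9*x^2 + 57*x - 84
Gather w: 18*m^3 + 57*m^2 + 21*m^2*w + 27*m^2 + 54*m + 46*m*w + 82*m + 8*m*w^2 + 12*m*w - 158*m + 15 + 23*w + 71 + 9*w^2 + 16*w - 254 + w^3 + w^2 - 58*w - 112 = 18*m^3 + 84*m^2 - 22*m + w^3 + w^2*(8*m + 10) + w*(21*m^2 + 58*m - 19) - 280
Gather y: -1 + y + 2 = y + 1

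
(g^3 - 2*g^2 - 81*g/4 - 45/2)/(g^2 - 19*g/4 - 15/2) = (4*g^2 + 16*g + 15)/(4*g + 5)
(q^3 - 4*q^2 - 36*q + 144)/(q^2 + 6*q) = q - 10 + 24/q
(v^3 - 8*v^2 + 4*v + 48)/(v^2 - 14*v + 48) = (v^2 - 2*v - 8)/(v - 8)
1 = 1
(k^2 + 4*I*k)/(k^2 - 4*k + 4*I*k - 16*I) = k/(k - 4)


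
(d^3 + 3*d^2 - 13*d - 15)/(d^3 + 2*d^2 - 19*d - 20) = (d - 3)/(d - 4)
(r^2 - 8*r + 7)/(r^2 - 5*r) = (r^2 - 8*r + 7)/(r*(r - 5))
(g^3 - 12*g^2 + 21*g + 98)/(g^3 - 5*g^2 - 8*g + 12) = (g^2 - 14*g + 49)/(g^2 - 7*g + 6)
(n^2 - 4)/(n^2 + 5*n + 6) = (n - 2)/(n + 3)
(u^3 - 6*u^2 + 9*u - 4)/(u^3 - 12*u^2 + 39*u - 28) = (u - 1)/(u - 7)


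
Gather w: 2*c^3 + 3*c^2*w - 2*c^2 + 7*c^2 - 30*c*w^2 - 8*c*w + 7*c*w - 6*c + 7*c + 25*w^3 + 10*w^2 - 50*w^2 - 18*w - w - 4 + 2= 2*c^3 + 5*c^2 + c + 25*w^3 + w^2*(-30*c - 40) + w*(3*c^2 - c - 19) - 2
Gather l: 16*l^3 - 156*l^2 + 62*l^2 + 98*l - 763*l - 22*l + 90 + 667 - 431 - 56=16*l^3 - 94*l^2 - 687*l + 270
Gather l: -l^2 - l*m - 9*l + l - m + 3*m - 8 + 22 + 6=-l^2 + l*(-m - 8) + 2*m + 20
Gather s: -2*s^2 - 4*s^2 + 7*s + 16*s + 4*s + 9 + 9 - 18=-6*s^2 + 27*s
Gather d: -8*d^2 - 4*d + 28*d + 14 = -8*d^2 + 24*d + 14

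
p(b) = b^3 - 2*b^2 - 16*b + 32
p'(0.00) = -16.00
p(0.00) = 32.00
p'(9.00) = 191.00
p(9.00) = 455.00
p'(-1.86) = 1.82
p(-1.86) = 48.41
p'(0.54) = -17.29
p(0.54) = 22.93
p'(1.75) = -13.81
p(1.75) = 3.23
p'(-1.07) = -8.29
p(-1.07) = 45.61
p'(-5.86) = 110.46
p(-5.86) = -144.15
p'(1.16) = -16.60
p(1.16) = 12.31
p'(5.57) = 54.79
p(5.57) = 53.64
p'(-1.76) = 0.33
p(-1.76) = 48.51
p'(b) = 3*b^2 - 4*b - 16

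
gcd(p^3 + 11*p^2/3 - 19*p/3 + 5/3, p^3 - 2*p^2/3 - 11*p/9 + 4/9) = p - 1/3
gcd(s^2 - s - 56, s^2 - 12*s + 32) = s - 8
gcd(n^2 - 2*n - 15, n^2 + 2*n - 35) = n - 5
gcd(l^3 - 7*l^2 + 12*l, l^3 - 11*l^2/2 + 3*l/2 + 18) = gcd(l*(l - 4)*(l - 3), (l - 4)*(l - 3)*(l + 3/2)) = l^2 - 7*l + 12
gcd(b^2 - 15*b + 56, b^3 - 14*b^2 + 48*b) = b - 8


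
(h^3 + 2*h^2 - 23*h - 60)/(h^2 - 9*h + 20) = (h^2 + 7*h + 12)/(h - 4)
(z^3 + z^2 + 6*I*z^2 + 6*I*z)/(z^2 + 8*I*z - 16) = z*(z^2 + z + 6*I*z + 6*I)/(z^2 + 8*I*z - 16)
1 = 1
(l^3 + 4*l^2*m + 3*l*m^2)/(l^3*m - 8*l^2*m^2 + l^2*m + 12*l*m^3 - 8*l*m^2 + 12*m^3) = l*(l^2 + 4*l*m + 3*m^2)/(m*(l^3 - 8*l^2*m + l^2 + 12*l*m^2 - 8*l*m + 12*m^2))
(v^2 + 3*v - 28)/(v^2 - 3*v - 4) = (v + 7)/(v + 1)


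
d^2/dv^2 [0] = 0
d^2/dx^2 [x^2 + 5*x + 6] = 2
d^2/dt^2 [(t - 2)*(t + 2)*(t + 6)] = 6*t + 12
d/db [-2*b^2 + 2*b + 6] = 2 - 4*b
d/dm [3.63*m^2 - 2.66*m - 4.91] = 7.26*m - 2.66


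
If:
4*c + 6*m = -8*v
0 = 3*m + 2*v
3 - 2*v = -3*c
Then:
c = -3/5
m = -2/5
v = 3/5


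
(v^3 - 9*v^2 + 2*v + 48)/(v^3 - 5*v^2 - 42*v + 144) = (v + 2)/(v + 6)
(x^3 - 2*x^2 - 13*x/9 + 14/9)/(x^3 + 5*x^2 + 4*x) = (x^2 - 3*x + 14/9)/(x*(x + 4))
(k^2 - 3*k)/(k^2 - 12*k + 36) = k*(k - 3)/(k^2 - 12*k + 36)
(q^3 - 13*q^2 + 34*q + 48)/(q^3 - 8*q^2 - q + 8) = (q - 6)/(q - 1)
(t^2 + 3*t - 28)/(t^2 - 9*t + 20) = (t + 7)/(t - 5)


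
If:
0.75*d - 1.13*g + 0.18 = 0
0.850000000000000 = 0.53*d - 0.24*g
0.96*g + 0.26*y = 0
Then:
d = 2.40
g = 1.75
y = -6.46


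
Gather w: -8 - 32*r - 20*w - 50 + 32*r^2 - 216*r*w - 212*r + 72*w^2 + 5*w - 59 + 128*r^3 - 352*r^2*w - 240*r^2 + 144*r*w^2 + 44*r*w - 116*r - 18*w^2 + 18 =128*r^3 - 208*r^2 - 360*r + w^2*(144*r + 54) + w*(-352*r^2 - 172*r - 15) - 99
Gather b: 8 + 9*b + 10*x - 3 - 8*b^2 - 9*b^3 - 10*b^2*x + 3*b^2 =-9*b^3 + b^2*(-10*x - 5) + 9*b + 10*x + 5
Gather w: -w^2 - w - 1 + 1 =-w^2 - w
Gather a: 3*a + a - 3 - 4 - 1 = 4*a - 8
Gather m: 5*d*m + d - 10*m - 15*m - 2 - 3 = d + m*(5*d - 25) - 5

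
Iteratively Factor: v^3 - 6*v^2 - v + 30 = (v - 5)*(v^2 - v - 6) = (v - 5)*(v + 2)*(v - 3)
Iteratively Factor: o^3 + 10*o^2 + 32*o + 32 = (o + 4)*(o^2 + 6*o + 8) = (o + 2)*(o + 4)*(o + 4)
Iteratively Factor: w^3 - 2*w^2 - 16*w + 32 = (w - 4)*(w^2 + 2*w - 8) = (w - 4)*(w - 2)*(w + 4)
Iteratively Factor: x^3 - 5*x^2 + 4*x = (x - 1)*(x^2 - 4*x) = (x - 4)*(x - 1)*(x)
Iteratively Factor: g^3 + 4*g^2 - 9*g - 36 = (g + 4)*(g^2 - 9) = (g + 3)*(g + 4)*(g - 3)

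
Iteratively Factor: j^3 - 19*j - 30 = (j + 2)*(j^2 - 2*j - 15) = (j + 2)*(j + 3)*(j - 5)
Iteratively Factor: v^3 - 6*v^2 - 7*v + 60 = (v + 3)*(v^2 - 9*v + 20) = (v - 4)*(v + 3)*(v - 5)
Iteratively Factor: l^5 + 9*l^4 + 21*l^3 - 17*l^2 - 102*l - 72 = (l + 3)*(l^4 + 6*l^3 + 3*l^2 - 26*l - 24) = (l - 2)*(l + 3)*(l^3 + 8*l^2 + 19*l + 12) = (l - 2)*(l + 3)*(l + 4)*(l^2 + 4*l + 3) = (l - 2)*(l + 1)*(l + 3)*(l + 4)*(l + 3)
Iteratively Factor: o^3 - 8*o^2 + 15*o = (o)*(o^2 - 8*o + 15) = o*(o - 5)*(o - 3)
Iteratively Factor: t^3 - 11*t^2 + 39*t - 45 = (t - 3)*(t^2 - 8*t + 15) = (t - 3)^2*(t - 5)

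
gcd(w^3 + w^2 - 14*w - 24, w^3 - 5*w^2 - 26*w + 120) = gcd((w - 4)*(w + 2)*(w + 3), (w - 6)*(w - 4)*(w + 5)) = w - 4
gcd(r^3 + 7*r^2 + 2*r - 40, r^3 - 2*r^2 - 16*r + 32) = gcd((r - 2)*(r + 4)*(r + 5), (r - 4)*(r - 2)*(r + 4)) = r^2 + 2*r - 8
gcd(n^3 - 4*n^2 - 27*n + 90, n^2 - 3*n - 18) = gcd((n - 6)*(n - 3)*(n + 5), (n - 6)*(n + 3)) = n - 6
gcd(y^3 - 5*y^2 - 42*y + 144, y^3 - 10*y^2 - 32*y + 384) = y^2 - 2*y - 48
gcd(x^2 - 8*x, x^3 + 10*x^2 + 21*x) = x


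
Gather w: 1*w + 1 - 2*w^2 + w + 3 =-2*w^2 + 2*w + 4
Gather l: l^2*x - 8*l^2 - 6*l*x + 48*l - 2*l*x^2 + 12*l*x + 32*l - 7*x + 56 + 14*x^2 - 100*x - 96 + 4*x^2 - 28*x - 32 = l^2*(x - 8) + l*(-2*x^2 + 6*x + 80) + 18*x^2 - 135*x - 72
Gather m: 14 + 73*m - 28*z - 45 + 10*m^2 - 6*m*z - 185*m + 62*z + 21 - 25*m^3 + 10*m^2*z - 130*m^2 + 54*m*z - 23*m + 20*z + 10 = -25*m^3 + m^2*(10*z - 120) + m*(48*z - 135) + 54*z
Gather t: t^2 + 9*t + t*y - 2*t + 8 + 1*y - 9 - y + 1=t^2 + t*(y + 7)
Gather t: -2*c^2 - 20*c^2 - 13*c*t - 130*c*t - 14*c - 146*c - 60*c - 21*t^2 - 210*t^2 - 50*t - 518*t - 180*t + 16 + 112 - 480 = -22*c^2 - 220*c - 231*t^2 + t*(-143*c - 748) - 352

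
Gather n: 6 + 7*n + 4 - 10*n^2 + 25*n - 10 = -10*n^2 + 32*n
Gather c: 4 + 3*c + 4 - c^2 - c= -c^2 + 2*c + 8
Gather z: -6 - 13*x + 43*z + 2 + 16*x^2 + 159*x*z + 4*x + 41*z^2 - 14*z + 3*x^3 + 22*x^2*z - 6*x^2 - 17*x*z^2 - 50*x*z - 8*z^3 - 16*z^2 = 3*x^3 + 10*x^2 - 9*x - 8*z^3 + z^2*(25 - 17*x) + z*(22*x^2 + 109*x + 29) - 4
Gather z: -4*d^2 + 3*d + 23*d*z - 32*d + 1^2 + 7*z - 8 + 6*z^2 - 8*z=-4*d^2 - 29*d + 6*z^2 + z*(23*d - 1) - 7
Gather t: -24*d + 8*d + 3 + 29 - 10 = 22 - 16*d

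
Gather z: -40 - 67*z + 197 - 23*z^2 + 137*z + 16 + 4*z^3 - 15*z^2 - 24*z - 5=4*z^3 - 38*z^2 + 46*z + 168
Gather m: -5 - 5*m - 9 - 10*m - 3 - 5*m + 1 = -20*m - 16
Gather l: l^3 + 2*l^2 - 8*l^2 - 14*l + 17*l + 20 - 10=l^3 - 6*l^2 + 3*l + 10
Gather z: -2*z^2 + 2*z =-2*z^2 + 2*z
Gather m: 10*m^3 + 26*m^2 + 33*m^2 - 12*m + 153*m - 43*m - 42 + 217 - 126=10*m^3 + 59*m^2 + 98*m + 49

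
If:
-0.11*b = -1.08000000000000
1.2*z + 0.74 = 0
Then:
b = 9.82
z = -0.62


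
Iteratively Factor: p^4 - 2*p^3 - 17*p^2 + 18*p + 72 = (p + 2)*(p^3 - 4*p^2 - 9*p + 36) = (p - 4)*(p + 2)*(p^2 - 9) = (p - 4)*(p - 3)*(p + 2)*(p + 3)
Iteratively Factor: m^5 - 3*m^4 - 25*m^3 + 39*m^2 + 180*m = (m - 4)*(m^4 + m^3 - 21*m^2 - 45*m) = (m - 5)*(m - 4)*(m^3 + 6*m^2 + 9*m) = (m - 5)*(m - 4)*(m + 3)*(m^2 + 3*m) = (m - 5)*(m - 4)*(m + 3)^2*(m)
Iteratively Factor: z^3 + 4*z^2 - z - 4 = (z + 4)*(z^2 - 1) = (z + 1)*(z + 4)*(z - 1)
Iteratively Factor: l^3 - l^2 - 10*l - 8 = (l + 2)*(l^2 - 3*l - 4) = (l - 4)*(l + 2)*(l + 1)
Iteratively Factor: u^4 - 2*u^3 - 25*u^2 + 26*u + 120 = (u + 2)*(u^3 - 4*u^2 - 17*u + 60) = (u - 5)*(u + 2)*(u^2 + u - 12) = (u - 5)*(u - 3)*(u + 2)*(u + 4)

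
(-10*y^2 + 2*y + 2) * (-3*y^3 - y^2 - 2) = 30*y^5 + 4*y^4 - 8*y^3 + 18*y^2 - 4*y - 4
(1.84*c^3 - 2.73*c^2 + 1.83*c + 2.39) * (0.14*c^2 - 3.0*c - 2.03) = 0.2576*c^5 - 5.9022*c^4 + 4.711*c^3 + 0.386499999999999*c^2 - 10.8849*c - 4.8517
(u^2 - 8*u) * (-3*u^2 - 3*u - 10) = -3*u^4 + 21*u^3 + 14*u^2 + 80*u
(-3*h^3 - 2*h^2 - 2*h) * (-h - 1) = 3*h^4 + 5*h^3 + 4*h^2 + 2*h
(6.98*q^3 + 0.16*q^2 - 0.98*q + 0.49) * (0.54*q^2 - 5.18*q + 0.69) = 3.7692*q^5 - 36.07*q^4 + 3.4582*q^3 + 5.4514*q^2 - 3.2144*q + 0.3381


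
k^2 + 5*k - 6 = (k - 1)*(k + 6)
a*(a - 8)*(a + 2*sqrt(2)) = a^3 - 8*a^2 + 2*sqrt(2)*a^2 - 16*sqrt(2)*a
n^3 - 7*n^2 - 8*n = n*(n - 8)*(n + 1)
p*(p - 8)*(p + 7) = p^3 - p^2 - 56*p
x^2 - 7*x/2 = x*(x - 7/2)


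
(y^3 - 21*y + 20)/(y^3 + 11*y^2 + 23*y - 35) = (y - 4)/(y + 7)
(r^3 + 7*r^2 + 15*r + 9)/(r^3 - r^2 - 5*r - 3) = (r^2 + 6*r + 9)/(r^2 - 2*r - 3)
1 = 1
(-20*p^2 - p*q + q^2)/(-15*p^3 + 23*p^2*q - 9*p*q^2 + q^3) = (4*p + q)/(3*p^2 - 4*p*q + q^2)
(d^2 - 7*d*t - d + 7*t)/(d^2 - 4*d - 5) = (-d^2 + 7*d*t + d - 7*t)/(-d^2 + 4*d + 5)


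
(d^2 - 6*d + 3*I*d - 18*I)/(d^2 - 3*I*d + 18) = (d - 6)/(d - 6*I)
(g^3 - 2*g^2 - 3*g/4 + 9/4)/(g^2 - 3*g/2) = g - 1/2 - 3/(2*g)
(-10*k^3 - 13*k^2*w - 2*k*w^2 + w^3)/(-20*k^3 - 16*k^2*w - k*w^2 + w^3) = (k + w)/(2*k + w)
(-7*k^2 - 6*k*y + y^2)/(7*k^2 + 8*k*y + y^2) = (-7*k + y)/(7*k + y)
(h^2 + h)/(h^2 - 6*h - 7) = h/(h - 7)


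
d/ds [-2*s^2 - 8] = -4*s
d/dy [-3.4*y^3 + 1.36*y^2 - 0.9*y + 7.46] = -10.2*y^2 + 2.72*y - 0.9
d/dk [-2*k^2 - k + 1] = -4*k - 1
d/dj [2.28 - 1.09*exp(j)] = -1.09*exp(j)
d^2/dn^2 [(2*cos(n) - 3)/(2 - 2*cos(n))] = (sin(n)^2 - cos(n) + 1)/(2*(cos(n) - 1)^3)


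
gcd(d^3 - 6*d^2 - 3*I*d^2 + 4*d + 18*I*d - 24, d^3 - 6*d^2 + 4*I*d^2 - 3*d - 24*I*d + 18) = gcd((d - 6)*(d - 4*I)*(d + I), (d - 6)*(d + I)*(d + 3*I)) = d^2 + d*(-6 + I) - 6*I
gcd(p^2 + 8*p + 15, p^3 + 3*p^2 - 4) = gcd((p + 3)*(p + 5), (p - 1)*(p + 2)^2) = 1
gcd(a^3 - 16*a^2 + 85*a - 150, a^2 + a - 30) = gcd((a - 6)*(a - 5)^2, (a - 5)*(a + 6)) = a - 5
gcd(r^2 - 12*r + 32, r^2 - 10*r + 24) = r - 4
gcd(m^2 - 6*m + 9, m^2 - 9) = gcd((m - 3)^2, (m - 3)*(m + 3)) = m - 3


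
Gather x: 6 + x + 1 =x + 7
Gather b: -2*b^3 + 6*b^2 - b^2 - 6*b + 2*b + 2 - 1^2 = -2*b^3 + 5*b^2 - 4*b + 1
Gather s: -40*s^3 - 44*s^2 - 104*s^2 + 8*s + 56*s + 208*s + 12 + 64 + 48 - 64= -40*s^3 - 148*s^2 + 272*s + 60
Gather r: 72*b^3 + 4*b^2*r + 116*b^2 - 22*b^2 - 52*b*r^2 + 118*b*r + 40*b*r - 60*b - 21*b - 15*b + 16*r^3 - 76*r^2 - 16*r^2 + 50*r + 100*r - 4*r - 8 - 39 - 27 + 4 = 72*b^3 + 94*b^2 - 96*b + 16*r^3 + r^2*(-52*b - 92) + r*(4*b^2 + 158*b + 146) - 70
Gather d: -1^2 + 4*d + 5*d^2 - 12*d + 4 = 5*d^2 - 8*d + 3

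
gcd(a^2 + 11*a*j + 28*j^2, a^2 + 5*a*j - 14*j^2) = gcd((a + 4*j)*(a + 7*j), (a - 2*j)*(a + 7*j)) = a + 7*j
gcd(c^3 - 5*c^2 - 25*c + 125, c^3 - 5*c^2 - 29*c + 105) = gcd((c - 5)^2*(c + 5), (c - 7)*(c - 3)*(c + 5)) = c + 5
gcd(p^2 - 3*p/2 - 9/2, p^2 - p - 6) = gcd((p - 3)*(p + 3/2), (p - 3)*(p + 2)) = p - 3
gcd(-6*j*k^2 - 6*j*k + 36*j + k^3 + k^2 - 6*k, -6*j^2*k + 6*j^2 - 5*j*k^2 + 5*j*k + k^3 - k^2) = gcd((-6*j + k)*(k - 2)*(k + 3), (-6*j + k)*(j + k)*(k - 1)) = 6*j - k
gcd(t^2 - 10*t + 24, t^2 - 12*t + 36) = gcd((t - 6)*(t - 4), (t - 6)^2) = t - 6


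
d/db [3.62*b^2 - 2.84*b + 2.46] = 7.24*b - 2.84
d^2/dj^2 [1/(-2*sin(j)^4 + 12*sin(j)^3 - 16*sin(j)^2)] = (8*sin(j)^2 - 69*sin(j) + 200 - 174/sin(j) - 160/sin(j)^2 + 384/sin(j)^3 - 192/sin(j)^4)/((sin(j) - 4)^3*(sin(j) - 2)^3)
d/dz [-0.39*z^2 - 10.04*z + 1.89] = -0.78*z - 10.04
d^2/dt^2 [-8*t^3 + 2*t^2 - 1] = 4 - 48*t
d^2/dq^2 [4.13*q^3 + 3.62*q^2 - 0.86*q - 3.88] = 24.78*q + 7.24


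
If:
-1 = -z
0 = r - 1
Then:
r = 1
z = 1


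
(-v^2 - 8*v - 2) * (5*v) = -5*v^3 - 40*v^2 - 10*v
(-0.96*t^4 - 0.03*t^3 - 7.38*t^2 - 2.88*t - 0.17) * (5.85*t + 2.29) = -5.616*t^5 - 2.3739*t^4 - 43.2417*t^3 - 33.7482*t^2 - 7.5897*t - 0.3893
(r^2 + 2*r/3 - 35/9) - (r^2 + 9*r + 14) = -25*r/3 - 161/9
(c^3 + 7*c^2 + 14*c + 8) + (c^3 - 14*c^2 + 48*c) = 2*c^3 - 7*c^2 + 62*c + 8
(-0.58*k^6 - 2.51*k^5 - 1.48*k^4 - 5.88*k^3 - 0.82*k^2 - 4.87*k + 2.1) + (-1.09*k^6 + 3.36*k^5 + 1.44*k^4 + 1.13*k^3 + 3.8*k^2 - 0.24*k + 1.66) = -1.67*k^6 + 0.85*k^5 - 0.04*k^4 - 4.75*k^3 + 2.98*k^2 - 5.11*k + 3.76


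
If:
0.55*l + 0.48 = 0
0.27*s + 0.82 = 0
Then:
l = -0.87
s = -3.04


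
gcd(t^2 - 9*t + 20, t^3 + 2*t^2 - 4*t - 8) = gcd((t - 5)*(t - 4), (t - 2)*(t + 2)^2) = 1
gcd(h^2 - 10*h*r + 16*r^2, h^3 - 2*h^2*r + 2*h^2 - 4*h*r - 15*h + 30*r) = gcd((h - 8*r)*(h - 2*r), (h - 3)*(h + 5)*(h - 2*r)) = -h + 2*r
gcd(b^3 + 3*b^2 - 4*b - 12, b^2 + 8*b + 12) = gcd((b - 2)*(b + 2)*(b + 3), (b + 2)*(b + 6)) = b + 2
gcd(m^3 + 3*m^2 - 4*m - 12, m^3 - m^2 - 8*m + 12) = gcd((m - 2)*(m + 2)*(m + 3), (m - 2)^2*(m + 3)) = m^2 + m - 6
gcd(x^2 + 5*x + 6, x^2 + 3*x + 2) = x + 2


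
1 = 1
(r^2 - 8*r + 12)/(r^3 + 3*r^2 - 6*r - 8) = (r - 6)/(r^2 + 5*r + 4)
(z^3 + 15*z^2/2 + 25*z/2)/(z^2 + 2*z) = (2*z^2 + 15*z + 25)/(2*(z + 2))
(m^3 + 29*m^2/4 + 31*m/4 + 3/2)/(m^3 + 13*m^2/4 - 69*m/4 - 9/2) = (m + 1)/(m - 3)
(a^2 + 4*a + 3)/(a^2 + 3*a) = (a + 1)/a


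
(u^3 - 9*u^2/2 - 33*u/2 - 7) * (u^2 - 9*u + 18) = u^5 - 27*u^4/2 + 42*u^3 + 121*u^2/2 - 234*u - 126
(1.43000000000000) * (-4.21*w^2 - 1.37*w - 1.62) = -6.0203*w^2 - 1.9591*w - 2.3166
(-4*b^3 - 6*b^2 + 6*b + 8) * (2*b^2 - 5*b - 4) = -8*b^5 + 8*b^4 + 58*b^3 + 10*b^2 - 64*b - 32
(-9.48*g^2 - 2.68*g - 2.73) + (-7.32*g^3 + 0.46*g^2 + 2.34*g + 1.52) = -7.32*g^3 - 9.02*g^2 - 0.34*g - 1.21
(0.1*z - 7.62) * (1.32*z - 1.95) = 0.132*z^2 - 10.2534*z + 14.859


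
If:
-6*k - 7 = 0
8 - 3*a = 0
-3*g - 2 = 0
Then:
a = 8/3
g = -2/3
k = -7/6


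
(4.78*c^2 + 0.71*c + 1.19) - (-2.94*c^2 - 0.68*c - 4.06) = 7.72*c^2 + 1.39*c + 5.25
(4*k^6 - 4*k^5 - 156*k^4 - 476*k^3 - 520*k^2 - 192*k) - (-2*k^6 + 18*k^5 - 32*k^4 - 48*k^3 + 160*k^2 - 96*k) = 6*k^6 - 22*k^5 - 124*k^4 - 428*k^3 - 680*k^2 - 96*k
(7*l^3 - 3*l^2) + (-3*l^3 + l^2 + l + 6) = 4*l^3 - 2*l^2 + l + 6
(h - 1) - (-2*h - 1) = 3*h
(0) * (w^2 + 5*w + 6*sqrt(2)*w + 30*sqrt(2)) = 0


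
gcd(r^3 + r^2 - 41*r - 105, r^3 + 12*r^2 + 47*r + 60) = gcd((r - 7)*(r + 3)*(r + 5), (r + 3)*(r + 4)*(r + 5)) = r^2 + 8*r + 15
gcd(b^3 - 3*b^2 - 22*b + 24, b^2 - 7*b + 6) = b^2 - 7*b + 6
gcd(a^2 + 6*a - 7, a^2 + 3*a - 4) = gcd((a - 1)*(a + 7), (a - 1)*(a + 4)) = a - 1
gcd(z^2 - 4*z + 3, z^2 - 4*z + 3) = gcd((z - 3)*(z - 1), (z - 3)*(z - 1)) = z^2 - 4*z + 3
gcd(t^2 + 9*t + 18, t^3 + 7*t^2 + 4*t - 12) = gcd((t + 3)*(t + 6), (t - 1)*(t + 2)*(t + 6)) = t + 6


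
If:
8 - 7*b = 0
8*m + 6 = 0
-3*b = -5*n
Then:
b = 8/7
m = -3/4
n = 24/35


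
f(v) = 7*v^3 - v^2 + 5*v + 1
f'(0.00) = 5.00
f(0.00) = 1.00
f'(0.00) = 5.00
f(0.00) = 1.00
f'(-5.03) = 546.38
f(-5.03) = -940.30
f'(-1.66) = 66.19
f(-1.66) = -42.08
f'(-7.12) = 1083.82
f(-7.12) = -2611.90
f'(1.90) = 77.01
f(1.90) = 54.90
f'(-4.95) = 529.45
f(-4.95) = -897.26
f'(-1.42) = 50.18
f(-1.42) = -28.16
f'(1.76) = 66.53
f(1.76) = 44.86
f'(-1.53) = 57.22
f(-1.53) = -34.06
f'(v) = 21*v^2 - 2*v + 5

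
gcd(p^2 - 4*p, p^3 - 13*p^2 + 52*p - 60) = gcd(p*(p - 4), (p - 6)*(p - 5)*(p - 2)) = 1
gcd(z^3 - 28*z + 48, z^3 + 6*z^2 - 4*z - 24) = z^2 + 4*z - 12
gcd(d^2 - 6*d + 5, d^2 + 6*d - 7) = d - 1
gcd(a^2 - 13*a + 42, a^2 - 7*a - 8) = 1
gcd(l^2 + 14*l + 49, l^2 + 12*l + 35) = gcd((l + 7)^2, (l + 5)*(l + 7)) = l + 7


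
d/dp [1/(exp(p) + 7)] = -exp(p)/(exp(p) + 7)^2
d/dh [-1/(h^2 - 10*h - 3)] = 2*(h - 5)/(-h^2 + 10*h + 3)^2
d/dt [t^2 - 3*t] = 2*t - 3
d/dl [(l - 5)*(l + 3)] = 2*l - 2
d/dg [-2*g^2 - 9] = -4*g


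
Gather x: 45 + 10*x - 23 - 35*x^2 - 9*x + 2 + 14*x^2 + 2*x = -21*x^2 + 3*x + 24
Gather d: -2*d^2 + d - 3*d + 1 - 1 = -2*d^2 - 2*d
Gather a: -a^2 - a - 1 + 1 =-a^2 - a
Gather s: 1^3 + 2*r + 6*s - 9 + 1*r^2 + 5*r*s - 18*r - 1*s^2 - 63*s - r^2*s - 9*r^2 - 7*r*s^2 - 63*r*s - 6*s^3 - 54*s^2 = -8*r^2 - 16*r - 6*s^3 + s^2*(-7*r - 55) + s*(-r^2 - 58*r - 57) - 8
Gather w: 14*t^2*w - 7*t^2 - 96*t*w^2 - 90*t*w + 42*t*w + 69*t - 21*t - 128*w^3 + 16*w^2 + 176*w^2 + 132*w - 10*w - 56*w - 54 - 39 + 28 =-7*t^2 + 48*t - 128*w^3 + w^2*(192 - 96*t) + w*(14*t^2 - 48*t + 66) - 65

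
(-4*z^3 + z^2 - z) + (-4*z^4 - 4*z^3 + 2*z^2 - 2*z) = -4*z^4 - 8*z^3 + 3*z^2 - 3*z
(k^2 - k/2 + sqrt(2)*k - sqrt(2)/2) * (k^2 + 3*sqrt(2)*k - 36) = k^4 - k^3/2 + 4*sqrt(2)*k^3 - 30*k^2 - 2*sqrt(2)*k^2 - 36*sqrt(2)*k + 15*k + 18*sqrt(2)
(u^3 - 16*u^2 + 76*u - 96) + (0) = u^3 - 16*u^2 + 76*u - 96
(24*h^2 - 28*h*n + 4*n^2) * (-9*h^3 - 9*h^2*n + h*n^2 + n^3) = -216*h^5 + 36*h^4*n + 240*h^3*n^2 - 40*h^2*n^3 - 24*h*n^4 + 4*n^5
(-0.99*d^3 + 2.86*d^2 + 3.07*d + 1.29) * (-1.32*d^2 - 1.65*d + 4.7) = 1.3068*d^5 - 2.1417*d^4 - 13.4244*d^3 + 6.6737*d^2 + 12.3005*d + 6.063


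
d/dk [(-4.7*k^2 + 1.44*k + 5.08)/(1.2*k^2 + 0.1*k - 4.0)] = (-2.198*k^2 + 25.408*k - 6.268)/(1.44*k^4 + 0.24*k^3 - 9.59*k^2 - 0.8*k + 16.0)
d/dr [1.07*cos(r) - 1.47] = -1.07*sin(r)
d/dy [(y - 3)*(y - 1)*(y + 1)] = 3*y^2 - 6*y - 1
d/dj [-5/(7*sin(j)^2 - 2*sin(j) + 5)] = 10*(7*sin(j) - 1)*cos(j)/(7*sin(j)^2 - 2*sin(j) + 5)^2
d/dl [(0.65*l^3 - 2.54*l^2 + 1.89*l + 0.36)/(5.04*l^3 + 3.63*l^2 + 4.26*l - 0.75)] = (15.1611*l^4 - 13.5132*l^3 - 24.5868*l^2 + 1.1964*l - 2.9511)/(25.4016*l^6 + 36.5904*l^5 + 56.1177*l^4 + 23.3676*l^3 + 12.7026*l^2 - 6.39*l + 0.5625)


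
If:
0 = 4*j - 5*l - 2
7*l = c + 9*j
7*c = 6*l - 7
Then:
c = -227/143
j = -51/143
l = -98/143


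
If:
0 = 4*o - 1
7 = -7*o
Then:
No Solution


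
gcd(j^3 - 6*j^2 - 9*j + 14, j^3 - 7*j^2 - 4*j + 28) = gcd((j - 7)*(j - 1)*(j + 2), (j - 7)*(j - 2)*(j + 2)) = j^2 - 5*j - 14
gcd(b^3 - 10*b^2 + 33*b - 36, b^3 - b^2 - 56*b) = 1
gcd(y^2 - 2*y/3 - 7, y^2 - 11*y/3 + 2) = y - 3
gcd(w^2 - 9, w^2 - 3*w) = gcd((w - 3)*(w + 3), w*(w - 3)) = w - 3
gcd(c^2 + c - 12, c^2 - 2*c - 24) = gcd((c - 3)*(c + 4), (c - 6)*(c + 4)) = c + 4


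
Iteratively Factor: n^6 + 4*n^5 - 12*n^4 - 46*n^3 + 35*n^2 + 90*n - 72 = (n - 3)*(n^5 + 7*n^4 + 9*n^3 - 19*n^2 - 22*n + 24) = (n - 3)*(n + 2)*(n^4 + 5*n^3 - n^2 - 17*n + 12) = (n - 3)*(n - 1)*(n + 2)*(n^3 + 6*n^2 + 5*n - 12) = (n - 3)*(n - 1)*(n + 2)*(n + 3)*(n^2 + 3*n - 4) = (n - 3)*(n - 1)*(n + 2)*(n + 3)*(n + 4)*(n - 1)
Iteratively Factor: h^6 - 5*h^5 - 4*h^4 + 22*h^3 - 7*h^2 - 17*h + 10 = (h - 1)*(h^5 - 4*h^4 - 8*h^3 + 14*h^2 + 7*h - 10) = (h - 1)^2*(h^4 - 3*h^3 - 11*h^2 + 3*h + 10) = (h - 5)*(h - 1)^2*(h^3 + 2*h^2 - h - 2) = (h - 5)*(h - 1)^2*(h + 1)*(h^2 + h - 2) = (h - 5)*(h - 1)^3*(h + 1)*(h + 2)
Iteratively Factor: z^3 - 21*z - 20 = (z + 1)*(z^2 - z - 20) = (z + 1)*(z + 4)*(z - 5)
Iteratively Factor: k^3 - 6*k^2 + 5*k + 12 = (k + 1)*(k^2 - 7*k + 12) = (k - 3)*(k + 1)*(k - 4)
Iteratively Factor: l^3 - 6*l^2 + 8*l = (l - 4)*(l^2 - 2*l) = (l - 4)*(l - 2)*(l)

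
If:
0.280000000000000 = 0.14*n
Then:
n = 2.00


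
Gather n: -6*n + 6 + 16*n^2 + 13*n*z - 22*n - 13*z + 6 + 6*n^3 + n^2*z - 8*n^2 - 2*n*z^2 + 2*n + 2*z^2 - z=6*n^3 + n^2*(z + 8) + n*(-2*z^2 + 13*z - 26) + 2*z^2 - 14*z + 12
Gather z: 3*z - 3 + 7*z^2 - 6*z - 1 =7*z^2 - 3*z - 4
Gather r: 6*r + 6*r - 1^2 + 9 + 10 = 12*r + 18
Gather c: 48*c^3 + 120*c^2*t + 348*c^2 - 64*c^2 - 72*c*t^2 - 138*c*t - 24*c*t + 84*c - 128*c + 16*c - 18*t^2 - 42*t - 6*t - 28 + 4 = 48*c^3 + c^2*(120*t + 284) + c*(-72*t^2 - 162*t - 28) - 18*t^2 - 48*t - 24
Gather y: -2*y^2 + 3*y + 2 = -2*y^2 + 3*y + 2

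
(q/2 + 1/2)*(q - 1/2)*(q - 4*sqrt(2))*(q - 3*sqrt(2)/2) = q^4/2 - 11*sqrt(2)*q^3/4 + q^3/4 - 11*sqrt(2)*q^2/8 + 23*q^2/4 + 11*sqrt(2)*q/8 + 3*q - 3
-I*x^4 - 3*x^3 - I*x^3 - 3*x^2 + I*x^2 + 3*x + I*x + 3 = (x + 1)^2*(x - 3*I)*(-I*x + I)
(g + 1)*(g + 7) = g^2 + 8*g + 7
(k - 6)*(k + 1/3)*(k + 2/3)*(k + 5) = k^4 - 277*k^2/9 - 272*k/9 - 20/3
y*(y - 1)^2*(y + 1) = y^4 - y^3 - y^2 + y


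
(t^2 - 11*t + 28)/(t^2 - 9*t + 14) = (t - 4)/(t - 2)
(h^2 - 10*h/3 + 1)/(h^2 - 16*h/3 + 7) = (3*h - 1)/(3*h - 7)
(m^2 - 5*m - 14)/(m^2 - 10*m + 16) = (m^2 - 5*m - 14)/(m^2 - 10*m + 16)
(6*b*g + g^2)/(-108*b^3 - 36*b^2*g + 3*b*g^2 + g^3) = -g/(18*b^2 + 3*b*g - g^2)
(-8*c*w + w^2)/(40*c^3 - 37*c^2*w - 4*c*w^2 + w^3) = w/(-5*c^2 + 4*c*w + w^2)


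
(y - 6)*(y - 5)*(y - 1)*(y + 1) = y^4 - 11*y^3 + 29*y^2 + 11*y - 30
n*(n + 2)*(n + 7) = n^3 + 9*n^2 + 14*n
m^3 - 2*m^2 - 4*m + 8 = (m - 2)^2*(m + 2)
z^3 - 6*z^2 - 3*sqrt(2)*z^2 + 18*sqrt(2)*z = z*(z - 6)*(z - 3*sqrt(2))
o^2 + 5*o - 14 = (o - 2)*(o + 7)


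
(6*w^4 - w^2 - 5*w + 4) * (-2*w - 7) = -12*w^5 - 42*w^4 + 2*w^3 + 17*w^2 + 27*w - 28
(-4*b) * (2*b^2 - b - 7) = -8*b^3 + 4*b^2 + 28*b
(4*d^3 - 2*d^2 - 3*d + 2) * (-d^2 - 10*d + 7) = -4*d^5 - 38*d^4 + 51*d^3 + 14*d^2 - 41*d + 14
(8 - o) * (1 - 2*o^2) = 2*o^3 - 16*o^2 - o + 8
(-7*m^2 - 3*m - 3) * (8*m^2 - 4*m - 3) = -56*m^4 + 4*m^3 + 9*m^2 + 21*m + 9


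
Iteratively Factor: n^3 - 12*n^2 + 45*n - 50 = (n - 2)*(n^2 - 10*n + 25) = (n - 5)*(n - 2)*(n - 5)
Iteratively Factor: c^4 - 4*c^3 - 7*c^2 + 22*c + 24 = (c + 1)*(c^3 - 5*c^2 - 2*c + 24) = (c + 1)*(c + 2)*(c^2 - 7*c + 12) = (c - 4)*(c + 1)*(c + 2)*(c - 3)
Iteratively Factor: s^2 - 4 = (s - 2)*(s + 2)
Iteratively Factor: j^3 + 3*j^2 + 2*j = (j + 1)*(j^2 + 2*j) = (j + 1)*(j + 2)*(j)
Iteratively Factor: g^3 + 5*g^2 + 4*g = (g + 4)*(g^2 + g) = g*(g + 4)*(g + 1)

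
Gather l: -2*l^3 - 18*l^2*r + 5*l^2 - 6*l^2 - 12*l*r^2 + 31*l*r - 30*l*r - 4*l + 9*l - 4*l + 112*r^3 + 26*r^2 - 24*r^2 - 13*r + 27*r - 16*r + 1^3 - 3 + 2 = -2*l^3 + l^2*(-18*r - 1) + l*(-12*r^2 + r + 1) + 112*r^3 + 2*r^2 - 2*r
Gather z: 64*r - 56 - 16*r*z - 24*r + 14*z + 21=40*r + z*(14 - 16*r) - 35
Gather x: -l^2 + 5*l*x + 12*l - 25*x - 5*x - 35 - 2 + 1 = -l^2 + 12*l + x*(5*l - 30) - 36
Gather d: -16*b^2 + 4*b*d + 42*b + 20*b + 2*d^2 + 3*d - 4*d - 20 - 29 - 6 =-16*b^2 + 62*b + 2*d^2 + d*(4*b - 1) - 55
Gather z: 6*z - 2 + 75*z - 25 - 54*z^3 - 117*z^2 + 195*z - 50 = -54*z^3 - 117*z^2 + 276*z - 77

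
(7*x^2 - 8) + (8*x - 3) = 7*x^2 + 8*x - 11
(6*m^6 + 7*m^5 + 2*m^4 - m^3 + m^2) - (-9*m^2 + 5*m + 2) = 6*m^6 + 7*m^5 + 2*m^4 - m^3 + 10*m^2 - 5*m - 2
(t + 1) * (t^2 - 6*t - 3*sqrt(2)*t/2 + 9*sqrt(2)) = t^3 - 5*t^2 - 3*sqrt(2)*t^2/2 - 6*t + 15*sqrt(2)*t/2 + 9*sqrt(2)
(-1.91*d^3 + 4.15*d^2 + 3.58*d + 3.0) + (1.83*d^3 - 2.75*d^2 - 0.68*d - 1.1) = -0.0799999999999998*d^3 + 1.4*d^2 + 2.9*d + 1.9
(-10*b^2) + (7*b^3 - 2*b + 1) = 7*b^3 - 10*b^2 - 2*b + 1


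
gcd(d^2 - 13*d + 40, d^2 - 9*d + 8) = d - 8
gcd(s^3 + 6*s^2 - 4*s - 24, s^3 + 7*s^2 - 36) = s^2 + 4*s - 12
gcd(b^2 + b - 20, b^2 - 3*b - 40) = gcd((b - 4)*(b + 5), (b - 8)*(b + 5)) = b + 5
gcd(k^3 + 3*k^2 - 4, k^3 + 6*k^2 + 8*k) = k + 2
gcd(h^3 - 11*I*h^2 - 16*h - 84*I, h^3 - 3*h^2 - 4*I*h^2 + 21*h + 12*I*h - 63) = h - 7*I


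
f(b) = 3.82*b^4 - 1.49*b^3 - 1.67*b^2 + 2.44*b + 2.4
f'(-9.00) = -11468.69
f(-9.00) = 25994.40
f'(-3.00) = -440.33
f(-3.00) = 329.70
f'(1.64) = 52.34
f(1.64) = 22.97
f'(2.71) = 264.67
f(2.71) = 173.13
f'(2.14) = 124.57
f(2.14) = 65.49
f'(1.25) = 21.12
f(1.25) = 9.26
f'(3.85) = 795.30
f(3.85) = 741.29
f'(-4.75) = -1720.14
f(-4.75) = 2057.45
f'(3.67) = 685.28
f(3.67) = 608.20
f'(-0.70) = -2.65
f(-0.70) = 1.30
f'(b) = 15.28*b^3 - 4.47*b^2 - 3.34*b + 2.44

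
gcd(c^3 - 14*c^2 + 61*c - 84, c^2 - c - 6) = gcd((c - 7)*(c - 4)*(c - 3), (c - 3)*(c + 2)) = c - 3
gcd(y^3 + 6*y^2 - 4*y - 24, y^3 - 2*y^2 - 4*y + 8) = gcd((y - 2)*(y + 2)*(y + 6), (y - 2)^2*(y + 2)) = y^2 - 4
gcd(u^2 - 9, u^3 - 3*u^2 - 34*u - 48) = u + 3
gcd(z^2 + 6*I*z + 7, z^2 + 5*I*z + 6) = z - I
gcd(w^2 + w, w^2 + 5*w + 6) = 1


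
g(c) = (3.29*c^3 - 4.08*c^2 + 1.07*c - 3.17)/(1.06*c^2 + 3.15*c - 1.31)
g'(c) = (-2.12*c - 3.15)*(3.29*c^3 - 4.08*c^2 + 1.07*c - 3.17)/(1.06*c^2 + 3.15*c - 1.31)^2 + (9.87*c^2 - 8.16*c + 1.07)/(1.06*c^2 + 3.15*c - 1.31) = (3.4874*c^4 + 20.727*c^3 - 26.9159*c^2 + 17.41*c + 8.5838)/(1.1236*c^4 + 6.678*c^3 + 7.1453*c^2 - 8.253*c + 1.7161)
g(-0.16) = 1.94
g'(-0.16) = 1.57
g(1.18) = -0.56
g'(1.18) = 2.15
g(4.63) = 6.69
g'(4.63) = 2.45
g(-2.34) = 24.39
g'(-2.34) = -41.15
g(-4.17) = -79.55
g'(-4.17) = -61.69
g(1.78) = 0.57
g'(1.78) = 1.81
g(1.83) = 0.66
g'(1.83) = 1.82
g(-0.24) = 1.85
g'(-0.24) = 0.64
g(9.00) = 18.37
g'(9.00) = 2.82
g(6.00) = 10.17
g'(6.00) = 2.62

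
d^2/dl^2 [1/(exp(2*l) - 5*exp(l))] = ((5 - 4*exp(l))*(exp(l) - 5) + 2*(2*exp(l) - 5)^2)*exp(-l)/(exp(l) - 5)^3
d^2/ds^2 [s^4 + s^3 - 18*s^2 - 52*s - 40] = 12*s^2 + 6*s - 36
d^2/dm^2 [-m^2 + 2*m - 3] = -2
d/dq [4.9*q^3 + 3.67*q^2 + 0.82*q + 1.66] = 14.7*q^2 + 7.34*q + 0.82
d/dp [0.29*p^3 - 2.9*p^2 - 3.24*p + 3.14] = 0.87*p^2 - 5.8*p - 3.24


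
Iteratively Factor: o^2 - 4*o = (o - 4)*(o)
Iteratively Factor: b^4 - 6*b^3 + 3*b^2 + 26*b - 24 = (b - 4)*(b^3 - 2*b^2 - 5*b + 6) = (b - 4)*(b + 2)*(b^2 - 4*b + 3) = (b - 4)*(b - 3)*(b + 2)*(b - 1)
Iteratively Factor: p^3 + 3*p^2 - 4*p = (p + 4)*(p^2 - p) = (p - 1)*(p + 4)*(p)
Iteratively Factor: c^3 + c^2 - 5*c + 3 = (c - 1)*(c^2 + 2*c - 3) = (c - 1)*(c + 3)*(c - 1)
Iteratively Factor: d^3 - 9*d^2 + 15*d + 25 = (d - 5)*(d^2 - 4*d - 5) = (d - 5)^2*(d + 1)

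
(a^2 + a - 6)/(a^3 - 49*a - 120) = (a - 2)/(a^2 - 3*a - 40)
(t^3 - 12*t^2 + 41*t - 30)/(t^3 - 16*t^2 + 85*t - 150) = (t - 1)/(t - 5)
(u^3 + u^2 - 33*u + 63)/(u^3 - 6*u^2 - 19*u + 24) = (u^3 + u^2 - 33*u + 63)/(u^3 - 6*u^2 - 19*u + 24)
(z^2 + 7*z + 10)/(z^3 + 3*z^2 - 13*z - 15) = (z + 2)/(z^2 - 2*z - 3)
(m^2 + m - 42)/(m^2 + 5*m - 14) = (m - 6)/(m - 2)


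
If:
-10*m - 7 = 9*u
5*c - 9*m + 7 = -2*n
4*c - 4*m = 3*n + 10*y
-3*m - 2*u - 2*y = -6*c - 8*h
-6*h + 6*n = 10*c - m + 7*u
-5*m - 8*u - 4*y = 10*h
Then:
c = -14343/16384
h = 16527/32768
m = -1513/16384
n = -28295/16384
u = -5531/8192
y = 6713/32768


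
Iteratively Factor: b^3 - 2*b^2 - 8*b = (b - 4)*(b^2 + 2*b) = (b - 4)*(b + 2)*(b)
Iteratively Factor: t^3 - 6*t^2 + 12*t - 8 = (t - 2)*(t^2 - 4*t + 4) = (t - 2)^2*(t - 2)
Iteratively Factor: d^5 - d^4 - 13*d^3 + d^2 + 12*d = (d)*(d^4 - d^3 - 13*d^2 + d + 12) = d*(d - 1)*(d^3 - 13*d - 12) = d*(d - 1)*(d + 3)*(d^2 - 3*d - 4) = d*(d - 1)*(d + 1)*(d + 3)*(d - 4)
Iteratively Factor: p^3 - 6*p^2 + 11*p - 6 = (p - 1)*(p^2 - 5*p + 6) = (p - 2)*(p - 1)*(p - 3)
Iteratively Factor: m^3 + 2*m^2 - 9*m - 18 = (m - 3)*(m^2 + 5*m + 6) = (m - 3)*(m + 2)*(m + 3)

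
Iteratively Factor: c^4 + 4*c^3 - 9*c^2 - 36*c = (c)*(c^3 + 4*c^2 - 9*c - 36) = c*(c + 4)*(c^2 - 9) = c*(c - 3)*(c + 4)*(c + 3)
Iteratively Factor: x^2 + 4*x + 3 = (x + 3)*(x + 1)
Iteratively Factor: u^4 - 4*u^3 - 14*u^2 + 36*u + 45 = (u - 5)*(u^3 + u^2 - 9*u - 9) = (u - 5)*(u + 1)*(u^2 - 9) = (u - 5)*(u - 3)*(u + 1)*(u + 3)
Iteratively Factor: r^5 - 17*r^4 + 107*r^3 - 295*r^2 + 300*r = (r)*(r^4 - 17*r^3 + 107*r^2 - 295*r + 300) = r*(r - 5)*(r^3 - 12*r^2 + 47*r - 60) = r*(r - 5)*(r - 4)*(r^2 - 8*r + 15) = r*(r - 5)^2*(r - 4)*(r - 3)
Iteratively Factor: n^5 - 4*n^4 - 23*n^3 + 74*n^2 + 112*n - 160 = (n + 2)*(n^4 - 6*n^3 - 11*n^2 + 96*n - 80) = (n - 4)*(n + 2)*(n^3 - 2*n^2 - 19*n + 20) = (n - 4)*(n + 2)*(n + 4)*(n^2 - 6*n + 5) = (n - 4)*(n - 1)*(n + 2)*(n + 4)*(n - 5)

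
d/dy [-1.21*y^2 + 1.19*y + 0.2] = 1.19 - 2.42*y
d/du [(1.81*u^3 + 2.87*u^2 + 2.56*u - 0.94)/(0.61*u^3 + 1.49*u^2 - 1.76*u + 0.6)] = (-4.44089209850063e-16*u^5 + 0.946199999999999*u^4 - 9.4944*u^3 - 3.8874*u^2 + 6.2452*u - 0.1184)/(0.3721*u^6 + 1.8178*u^5 + 0.0729000000000002*u^4 - 4.5128*u^3 + 4.8856*u^2 - 2.112*u + 0.36)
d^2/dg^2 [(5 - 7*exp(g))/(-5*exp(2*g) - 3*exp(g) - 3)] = (175*exp(4*g) - 605*exp(3*g) - 855*exp(2*g) + 192*exp(g) + 108)*exp(g)/(125*exp(6*g) + 225*exp(5*g) + 360*exp(4*g) + 297*exp(3*g) + 216*exp(2*g) + 81*exp(g) + 27)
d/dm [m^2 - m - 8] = 2*m - 1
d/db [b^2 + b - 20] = 2*b + 1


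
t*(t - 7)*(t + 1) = t^3 - 6*t^2 - 7*t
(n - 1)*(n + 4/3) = n^2 + n/3 - 4/3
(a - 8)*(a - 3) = a^2 - 11*a + 24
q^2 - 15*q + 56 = (q - 8)*(q - 7)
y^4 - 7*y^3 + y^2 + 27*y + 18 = (y - 6)*(y - 3)*(y + 1)^2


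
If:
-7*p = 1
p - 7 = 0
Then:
No Solution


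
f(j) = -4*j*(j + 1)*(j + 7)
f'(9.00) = -1576.00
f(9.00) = -5760.00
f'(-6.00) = -76.00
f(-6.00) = -120.00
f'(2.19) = -225.71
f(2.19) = -256.81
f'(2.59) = -274.26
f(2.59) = -356.68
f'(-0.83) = 16.85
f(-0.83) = 3.48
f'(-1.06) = 26.36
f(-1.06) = -1.51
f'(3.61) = -415.43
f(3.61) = -706.29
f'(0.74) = -81.93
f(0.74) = -39.86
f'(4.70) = -593.88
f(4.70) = -1253.77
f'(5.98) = -839.84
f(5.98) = -2167.16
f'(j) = -4*j*(j + 1) - 4*j*(j + 7) - 4*(j + 1)*(j + 7) = -12*j^2 - 64*j - 28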